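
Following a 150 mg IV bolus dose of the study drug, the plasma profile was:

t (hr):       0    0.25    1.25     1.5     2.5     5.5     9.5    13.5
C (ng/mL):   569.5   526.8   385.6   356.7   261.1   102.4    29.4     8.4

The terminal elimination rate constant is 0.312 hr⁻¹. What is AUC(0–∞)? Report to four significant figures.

Trapezoidal AUC_0→13.5:
  [0→0.25]: (569.5+526.8)/2 × 0.25 = 137.0375
  [0.25→1.25]: (526.8+385.6)/2 × 1 = 456.2
  [1.25→1.5]: (385.6+356.7)/2 × 0.25 = 92.7875
  [1.5→2.5]: (356.7+261.1)/2 × 1 = 308.9
  [2.5→5.5]: (261.1+102.4)/2 × 3 = 545.25
  [5.5→9.5]: (102.4+29.4)/2 × 4 = 263.6
  [9.5→13.5]: (29.4+8.4)/2 × 4 = 75.6
  Sum = 1879.375 ng/mL·hr
Extrapolated tail: C_last / k_e = 8.4 / 0.312 = 26.923
AUC_0→∞ = 1879.375 + 26.923 = 1906.298 ng/mL·hr

AUC = 1906 ng/mL·hr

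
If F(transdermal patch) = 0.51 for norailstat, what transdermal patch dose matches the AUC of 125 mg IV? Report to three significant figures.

D_transdermal = 245 mg

For equal systemic exposure: F × D_ev = D_iv
D_ev = D_iv / F = 125 / 0.51 = 245.098 mg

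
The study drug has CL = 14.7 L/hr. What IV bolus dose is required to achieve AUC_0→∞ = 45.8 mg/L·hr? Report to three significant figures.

Dose = 673 mg

Dose_iv = CL × AUC_0→∞
     = 14.7 × 45.8 = 673.26 mg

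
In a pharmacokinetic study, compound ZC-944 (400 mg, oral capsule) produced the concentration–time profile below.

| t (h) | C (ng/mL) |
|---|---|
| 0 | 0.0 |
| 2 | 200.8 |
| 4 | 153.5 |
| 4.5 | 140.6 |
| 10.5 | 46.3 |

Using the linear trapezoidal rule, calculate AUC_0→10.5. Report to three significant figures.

Trapezoidal AUC_0→10.5:
  [0→2]: (0.0+200.8)/2 × 2 = 200.8
  [2→4]: (200.8+153.5)/2 × 2 = 354.3
  [4→4.5]: (153.5+140.6)/2 × 0.5 = 73.525
  [4.5→10.5]: (140.6+46.3)/2 × 6 = 560.7
  Sum = 1189.325 ng/mL·h

AUC = 1190 ng/mL·h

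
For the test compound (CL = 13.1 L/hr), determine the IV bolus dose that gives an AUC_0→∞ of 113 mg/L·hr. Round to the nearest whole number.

Dose = 1480 mg

Dose_iv = CL × AUC_0→∞
     = 13.1 × 113 = 1480.3 mg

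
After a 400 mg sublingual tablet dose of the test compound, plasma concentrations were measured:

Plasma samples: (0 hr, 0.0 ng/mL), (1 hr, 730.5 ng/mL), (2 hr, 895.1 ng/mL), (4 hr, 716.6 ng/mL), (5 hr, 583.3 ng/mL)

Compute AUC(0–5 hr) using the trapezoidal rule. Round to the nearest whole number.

Trapezoidal AUC_0→5:
  [0→1]: (0.0+730.5)/2 × 1 = 365.25
  [1→2]: (730.5+895.1)/2 × 1 = 812.8
  [2→4]: (895.1+716.6)/2 × 2 = 1611.7
  [4→5]: (716.6+583.3)/2 × 1 = 649.95
  Sum = 3439.7 ng/mL·hr

AUC = 3440 ng/mL·hr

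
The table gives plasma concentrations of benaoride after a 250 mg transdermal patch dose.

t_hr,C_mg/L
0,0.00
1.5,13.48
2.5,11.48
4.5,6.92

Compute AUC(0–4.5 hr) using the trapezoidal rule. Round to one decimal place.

AUC = 41.0 mg/L·hr

Trapezoidal AUC_0→4.5:
  [0→1.5]: (0.00+13.48)/2 × 1.5 = 10.11
  [1.5→2.5]: (13.48+11.48)/2 × 1 = 12.48
  [2.5→4.5]: (11.48+6.92)/2 × 2 = 18.4
  Sum = 40.99 mg/L·hr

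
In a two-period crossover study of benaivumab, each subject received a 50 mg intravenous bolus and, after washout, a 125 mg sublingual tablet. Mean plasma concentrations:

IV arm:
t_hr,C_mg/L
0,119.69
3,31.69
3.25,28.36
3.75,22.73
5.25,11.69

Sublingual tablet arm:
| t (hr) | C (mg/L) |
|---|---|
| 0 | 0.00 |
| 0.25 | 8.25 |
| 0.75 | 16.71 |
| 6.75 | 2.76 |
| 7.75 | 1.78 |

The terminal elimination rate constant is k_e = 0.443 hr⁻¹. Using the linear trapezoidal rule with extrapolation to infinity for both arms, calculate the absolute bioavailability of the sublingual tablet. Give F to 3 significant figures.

F = 0.0961

Trapezoidal AUC_0→5.25 (IV):
  [0→3]: (119.69+31.69)/2 × 3 = 227.07
  [3→3.25]: (31.69+28.36)/2 × 0.25 = 7.50625
  [3.25→3.75]: (28.36+22.73)/2 × 0.5 = 12.7725
  [3.75→5.25]: (22.73+11.69)/2 × 1.5 = 25.815
  Sum = 273.16375 mg/L·hr
IV tail: 11.69/0.443 = 26.388; AUC_iv,0→∞ = 273.16375 + 26.388 = 299.55175 mg/L·hr
Trapezoidal AUC_0→7.75 (sublingual tablet):
  [0→0.25]: (0.00+8.25)/2 × 0.25 = 1.03125
  [0.25→0.75]: (8.25+16.71)/2 × 0.5 = 6.24
  [0.75→6.75]: (16.71+2.76)/2 × 6 = 58.41
  [6.75→7.75]: (2.76+1.78)/2 × 1 = 2.27
  Sum = 67.95125 mg/L·hr
sublingual tablet tail: 1.78/0.443 = 4.018; AUC_ev,0→∞ = 67.95125 + 4.018 = 71.96925 mg/L·hr
F = (AUC_ev/D_ev)/(AUC_iv/D_iv) = (71.96925/125)/(299.55175/50) = 0.575754/5.991035 = 0.0961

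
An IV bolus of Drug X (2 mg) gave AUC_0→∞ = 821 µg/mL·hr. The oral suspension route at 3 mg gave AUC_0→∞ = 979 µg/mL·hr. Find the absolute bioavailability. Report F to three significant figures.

F = (AUC_ev / D_ev) / (AUC_iv / D_iv)
  = (979/3) / (821/2)
  = 326.333 / 410.5 = 0.7950

F = 0.795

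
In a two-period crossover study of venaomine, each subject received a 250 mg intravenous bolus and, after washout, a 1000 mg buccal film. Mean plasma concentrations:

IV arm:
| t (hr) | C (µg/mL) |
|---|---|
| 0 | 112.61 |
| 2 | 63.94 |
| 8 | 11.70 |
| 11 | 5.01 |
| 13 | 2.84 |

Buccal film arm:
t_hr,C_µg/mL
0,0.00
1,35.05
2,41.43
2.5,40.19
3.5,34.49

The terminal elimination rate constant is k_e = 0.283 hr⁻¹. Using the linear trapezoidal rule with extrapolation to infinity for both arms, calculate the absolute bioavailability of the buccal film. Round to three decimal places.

Trapezoidal AUC_0→13 (IV):
  [0→2]: (112.61+63.94)/2 × 2 = 176.55
  [2→8]: (63.94+11.70)/2 × 6 = 226.92
  [8→11]: (11.70+5.01)/2 × 3 = 25.065
  [11→13]: (5.01+2.84)/2 × 2 = 7.85
  Sum = 436.385 µg/mL·hr
IV tail: 2.84/0.283 = 10.035; AUC_iv,0→∞ = 436.385 + 10.035 = 446.42 µg/mL·hr
Trapezoidal AUC_0→3.5 (buccal film):
  [0→1]: (0.00+35.05)/2 × 1 = 17.525
  [1→2]: (35.05+41.43)/2 × 1 = 38.24
  [2→2.5]: (41.43+40.19)/2 × 0.5 = 20.405
  [2.5→3.5]: (40.19+34.49)/2 × 1 = 37.34
  Sum = 113.51 µg/mL·hr
buccal film tail: 34.49/0.283 = 121.873; AUC_ev,0→∞ = 113.51 + 121.873 = 235.383 µg/mL·hr
F = (AUC_ev/D_ev)/(AUC_iv/D_iv) = (235.383/1000)/(446.42/250) = 0.235383/1.78568 = 0.1318

F = 0.132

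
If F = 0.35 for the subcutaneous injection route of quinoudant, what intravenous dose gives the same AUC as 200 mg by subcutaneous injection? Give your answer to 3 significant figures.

D_iv = 70.0 mg

Systemic exposure from an extravascular dose = F × D_ev, so the equivalent IV dose is F × D_ev.
D_iv = F × D_ev = 0.35 × 200 = 70 mg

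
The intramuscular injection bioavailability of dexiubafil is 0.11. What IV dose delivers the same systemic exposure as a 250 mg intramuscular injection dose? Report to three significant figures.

D_iv = 27.5 mg

Systemic exposure from an extravascular dose = F × D_ev, so the equivalent IV dose is F × D_ev.
D_iv = F × D_ev = 0.11 × 250 = 27.5 mg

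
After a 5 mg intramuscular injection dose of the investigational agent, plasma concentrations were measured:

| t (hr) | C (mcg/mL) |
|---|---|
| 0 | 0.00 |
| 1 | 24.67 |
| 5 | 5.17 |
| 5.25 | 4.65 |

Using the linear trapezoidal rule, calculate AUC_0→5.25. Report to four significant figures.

Trapezoidal AUC_0→5.25:
  [0→1]: (0.00+24.67)/2 × 1 = 12.335
  [1→5]: (24.67+5.17)/2 × 4 = 59.68
  [5→5.25]: (5.17+4.65)/2 × 0.25 = 1.2275
  Sum = 73.2425 mcg/mL·hr

AUC = 73.24 mcg/mL·hr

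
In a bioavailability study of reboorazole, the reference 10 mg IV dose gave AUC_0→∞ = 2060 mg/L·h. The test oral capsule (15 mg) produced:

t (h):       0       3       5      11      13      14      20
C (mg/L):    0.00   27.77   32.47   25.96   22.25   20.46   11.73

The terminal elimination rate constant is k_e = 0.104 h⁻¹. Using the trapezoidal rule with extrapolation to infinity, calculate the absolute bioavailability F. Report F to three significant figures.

F = 0.180

Trapezoidal AUC_0→20 (oral capsule):
  [0→3]: (0.00+27.77)/2 × 3 = 41.655
  [3→5]: (27.77+32.47)/2 × 2 = 60.24
  [5→11]: (32.47+25.96)/2 × 6 = 175.29
  [11→13]: (25.96+22.25)/2 × 2 = 48.21
  [13→14]: (22.25+20.46)/2 × 1 = 21.355
  [14→20]: (20.46+11.73)/2 × 6 = 96.57
  Sum = 443.32 mg/L·h
Tail: C_last/k_e = 11.73/0.104 = 112.788
AUC_0→∞ (oral capsule) = 443.32 + 112.788 = 556.108 mg/L·h
F = (AUC_ev/D_ev)/(AUC_iv/D_iv) = (556.108/15)/(2060/10) = 37.0739/206 = 0.1800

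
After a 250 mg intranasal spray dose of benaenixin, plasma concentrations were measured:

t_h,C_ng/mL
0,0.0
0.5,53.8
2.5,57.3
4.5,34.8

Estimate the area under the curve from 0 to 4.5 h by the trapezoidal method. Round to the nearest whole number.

Trapezoidal AUC_0→4.5:
  [0→0.5]: (0.0+53.8)/2 × 0.5 = 13.45
  [0.5→2.5]: (53.8+57.3)/2 × 2 = 111.1
  [2.5→4.5]: (57.3+34.8)/2 × 2 = 92.1
  Sum = 216.65 ng/mL·h

AUC = 217 ng/mL·h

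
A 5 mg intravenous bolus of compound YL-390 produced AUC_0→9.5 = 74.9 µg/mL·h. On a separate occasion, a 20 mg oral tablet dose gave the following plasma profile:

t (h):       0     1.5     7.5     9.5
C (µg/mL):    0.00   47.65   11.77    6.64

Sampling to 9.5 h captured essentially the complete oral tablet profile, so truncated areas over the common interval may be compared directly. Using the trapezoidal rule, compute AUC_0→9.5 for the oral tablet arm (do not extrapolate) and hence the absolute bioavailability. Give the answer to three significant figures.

Trapezoidal AUC_0→9.5 (oral tablet):
  [0→1.5]: (0.00+47.65)/2 × 1.5 = 35.7375
  [1.5→7.5]: (47.65+11.77)/2 × 6 = 178.26
  [7.5→9.5]: (11.77+6.64)/2 × 2 = 18.41
  Sum = 232.4075 µg/mL·h
F = (AUC_ev/D_ev)/(AUC_iv/D_iv) = (232.4075/20)/(74.9/5) = 11.620375/14.98 = 0.7757

F = 0.776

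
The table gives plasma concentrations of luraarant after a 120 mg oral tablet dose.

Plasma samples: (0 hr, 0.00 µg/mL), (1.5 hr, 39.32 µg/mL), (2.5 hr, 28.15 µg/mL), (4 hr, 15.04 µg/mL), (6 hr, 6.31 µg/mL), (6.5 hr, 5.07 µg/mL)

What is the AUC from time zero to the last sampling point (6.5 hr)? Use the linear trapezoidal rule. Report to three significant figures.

Trapezoidal AUC_0→6.5:
  [0→1.5]: (0.00+39.32)/2 × 1.5 = 29.49
  [1.5→2.5]: (39.32+28.15)/2 × 1 = 33.735
  [2.5→4]: (28.15+15.04)/2 × 1.5 = 32.3925
  [4→6]: (15.04+6.31)/2 × 2 = 21.35
  [6→6.5]: (6.31+5.07)/2 × 0.5 = 2.845
  Sum = 119.8125 µg/mL·hr

AUC = 120 µg/mL·hr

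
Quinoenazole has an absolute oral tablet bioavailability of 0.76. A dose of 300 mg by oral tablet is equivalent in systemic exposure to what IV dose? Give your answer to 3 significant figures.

D_iv = 228 mg

Systemic exposure from an extravascular dose = F × D_ev, so the equivalent IV dose is F × D_ev.
D_iv = F × D_ev = 0.76 × 300 = 228 mg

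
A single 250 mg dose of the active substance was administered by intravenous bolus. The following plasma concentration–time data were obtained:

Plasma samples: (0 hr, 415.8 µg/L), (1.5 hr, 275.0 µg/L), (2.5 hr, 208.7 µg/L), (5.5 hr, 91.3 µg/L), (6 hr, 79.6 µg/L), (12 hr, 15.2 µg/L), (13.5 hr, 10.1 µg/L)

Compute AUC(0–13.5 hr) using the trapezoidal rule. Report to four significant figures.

AUC = 1556 µg/L·hr

Trapezoidal AUC_0→13.5:
  [0→1.5]: (415.8+275.0)/2 × 1.5 = 518.1
  [1.5→2.5]: (275.0+208.7)/2 × 1 = 241.85
  [2.5→5.5]: (208.7+91.3)/2 × 3 = 450.0
  [5.5→6]: (91.3+79.6)/2 × 0.5 = 42.725
  [6→12]: (79.6+15.2)/2 × 6 = 284.4
  [12→13.5]: (15.2+10.1)/2 × 1.5 = 18.975
  Sum = 1556.05 µg/L·hr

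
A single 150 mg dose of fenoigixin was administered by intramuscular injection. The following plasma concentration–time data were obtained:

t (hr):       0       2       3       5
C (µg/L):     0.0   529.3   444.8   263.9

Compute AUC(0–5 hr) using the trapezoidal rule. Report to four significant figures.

Trapezoidal AUC_0→5:
  [0→2]: (0.0+529.3)/2 × 2 = 529.3
  [2→3]: (529.3+444.8)/2 × 1 = 487.05
  [3→5]: (444.8+263.9)/2 × 2 = 708.7
  Sum = 1725.05 µg/L·hr

AUC = 1725 µg/L·hr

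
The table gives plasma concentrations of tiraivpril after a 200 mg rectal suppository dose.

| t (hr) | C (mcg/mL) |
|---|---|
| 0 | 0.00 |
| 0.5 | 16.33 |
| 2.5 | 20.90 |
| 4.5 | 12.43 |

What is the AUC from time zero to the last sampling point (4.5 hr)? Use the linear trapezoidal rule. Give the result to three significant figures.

Trapezoidal AUC_0→4.5:
  [0→0.5]: (0.00+16.33)/2 × 0.5 = 4.0825
  [0.5→2.5]: (16.33+20.90)/2 × 2 = 37.23
  [2.5→4.5]: (20.90+12.43)/2 × 2 = 33.33
  Sum = 74.6425 mcg/mL·hr

AUC = 74.6 mcg/mL·hr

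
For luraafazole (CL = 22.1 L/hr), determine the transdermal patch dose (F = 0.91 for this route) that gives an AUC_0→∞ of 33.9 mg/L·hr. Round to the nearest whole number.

Dose = 823 mg

Dose = CL × AUC_0→∞ / F
     = 22.1 × 33.9 / 0.91 = 823.286 mg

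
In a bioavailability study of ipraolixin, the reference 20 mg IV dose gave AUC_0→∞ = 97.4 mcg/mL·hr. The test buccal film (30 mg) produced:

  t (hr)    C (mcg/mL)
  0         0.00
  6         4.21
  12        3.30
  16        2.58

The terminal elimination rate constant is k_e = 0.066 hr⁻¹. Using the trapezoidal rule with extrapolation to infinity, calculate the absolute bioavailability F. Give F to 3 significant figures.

Trapezoidal AUC_0→16 (buccal film):
  [0→6]: (0.00+4.21)/2 × 6 = 12.63
  [6→12]: (4.21+3.30)/2 × 6 = 22.53
  [12→16]: (3.30+2.58)/2 × 4 = 11.76
  Sum = 46.92 mcg/mL·hr
Tail: C_last/k_e = 2.58/0.066 = 39.091
AUC_0→∞ (buccal film) = 46.92 + 39.091 = 86.011 mcg/mL·hr
F = (AUC_ev/D_ev)/(AUC_iv/D_iv) = (86.011/30)/(97.4/20) = 2.86703/4.87 = 0.5887

F = 0.589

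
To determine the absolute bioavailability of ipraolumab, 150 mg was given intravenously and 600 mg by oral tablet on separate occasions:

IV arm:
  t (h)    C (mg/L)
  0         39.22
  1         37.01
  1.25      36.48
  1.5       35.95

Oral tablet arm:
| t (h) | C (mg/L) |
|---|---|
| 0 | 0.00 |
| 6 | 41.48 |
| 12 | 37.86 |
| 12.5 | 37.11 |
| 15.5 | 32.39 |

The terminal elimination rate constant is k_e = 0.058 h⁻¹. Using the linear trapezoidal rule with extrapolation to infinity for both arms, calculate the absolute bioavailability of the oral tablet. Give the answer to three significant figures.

F = 0.386

Trapezoidal AUC_0→1.5 (IV):
  [0→1]: (39.22+37.01)/2 × 1 = 38.115
  [1→1.25]: (37.01+36.48)/2 × 0.25 = 9.18625
  [1.25→1.5]: (36.48+35.95)/2 × 0.25 = 9.05375
  Sum = 56.355 mg/L·h
IV tail: 35.95/0.058 = 619.828; AUC_iv,0→∞ = 56.355 + 619.828 = 676.183 mg/L·h
Trapezoidal AUC_0→15.5 (oral tablet):
  [0→6]: (0.00+41.48)/2 × 6 = 124.44
  [6→12]: (41.48+37.86)/2 × 6 = 238.02
  [12→12.5]: (37.86+37.11)/2 × 0.5 = 18.7425
  [12.5→15.5]: (37.11+32.39)/2 × 3 = 104.25
  Sum = 485.4525 mg/L·h
oral tablet tail: 32.39/0.058 = 558.448; AUC_ev,0→∞ = 485.4525 + 558.448 = 1043.9005 mg/L·h
F = (AUC_ev/D_ev)/(AUC_iv/D_iv) = (1043.9005/600)/(676.183/150) = 1.73983/4.50789 = 0.3860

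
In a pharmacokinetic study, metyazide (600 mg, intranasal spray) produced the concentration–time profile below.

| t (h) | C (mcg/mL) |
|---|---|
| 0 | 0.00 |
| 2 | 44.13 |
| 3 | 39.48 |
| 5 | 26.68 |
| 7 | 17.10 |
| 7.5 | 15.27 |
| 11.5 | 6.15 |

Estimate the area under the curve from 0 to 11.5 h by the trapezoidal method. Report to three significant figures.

AUC = 247 mcg/mL·h

Trapezoidal AUC_0→11.5:
  [0→2]: (0.00+44.13)/2 × 2 = 44.13
  [2→3]: (44.13+39.48)/2 × 1 = 41.805
  [3→5]: (39.48+26.68)/2 × 2 = 66.16
  [5→7]: (26.68+17.10)/2 × 2 = 43.78
  [7→7.5]: (17.10+15.27)/2 × 0.5 = 8.0925
  [7.5→11.5]: (15.27+6.15)/2 × 4 = 42.84
  Sum = 246.8075 mcg/mL·h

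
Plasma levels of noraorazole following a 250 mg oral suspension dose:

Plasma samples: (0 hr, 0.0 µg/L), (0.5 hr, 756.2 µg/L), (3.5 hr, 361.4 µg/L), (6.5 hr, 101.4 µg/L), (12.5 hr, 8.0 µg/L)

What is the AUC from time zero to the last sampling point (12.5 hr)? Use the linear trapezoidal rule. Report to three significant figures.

Trapezoidal AUC_0→12.5:
  [0→0.5]: (0.0+756.2)/2 × 0.5 = 189.05
  [0.5→3.5]: (756.2+361.4)/2 × 3 = 1676.4
  [3.5→6.5]: (361.4+101.4)/2 × 3 = 694.2
  [6.5→12.5]: (101.4+8.0)/2 × 6 = 328.2
  Sum = 2887.85 µg/L·hr

AUC = 2890 µg/L·hr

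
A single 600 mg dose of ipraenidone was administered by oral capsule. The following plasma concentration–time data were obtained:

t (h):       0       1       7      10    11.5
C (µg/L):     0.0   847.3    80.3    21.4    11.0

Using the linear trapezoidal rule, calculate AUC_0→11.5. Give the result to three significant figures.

AUC = 3380 µg/L·h

Trapezoidal AUC_0→11.5:
  [0→1]: (0.0+847.3)/2 × 1 = 423.65
  [1→7]: (847.3+80.3)/2 × 6 = 2782.8
  [7→10]: (80.3+21.4)/2 × 3 = 152.55
  [10→11.5]: (21.4+11.0)/2 × 1.5 = 24.3
  Sum = 3383.3 µg/L·h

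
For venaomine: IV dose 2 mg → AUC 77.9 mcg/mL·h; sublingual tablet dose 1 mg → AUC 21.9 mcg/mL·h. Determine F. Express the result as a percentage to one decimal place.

F = 56.2%

F = (AUC_ev / D_ev) / (AUC_iv / D_iv)
  = (21.9/1) / (77.9/2)
  = 21.9 / 38.95 = 0.5623
  = 56.23%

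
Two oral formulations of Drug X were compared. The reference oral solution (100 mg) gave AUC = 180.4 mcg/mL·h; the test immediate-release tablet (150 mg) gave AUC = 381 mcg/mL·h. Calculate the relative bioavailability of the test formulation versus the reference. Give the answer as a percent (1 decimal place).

F_rel = (AUC_test/D_test) / (AUC_ref/D_ref)
      = (381/150) / (180.4/100)
      = 2.54 / 1.804 = 1.4080 = 140.80%

F_rel = 140.8%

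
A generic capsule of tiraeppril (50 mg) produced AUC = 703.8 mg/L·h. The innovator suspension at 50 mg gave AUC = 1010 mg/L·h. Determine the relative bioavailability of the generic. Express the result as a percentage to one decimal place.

F_rel = (AUC_test/D_test) / (AUC_ref/D_ref)
      = (703.8/50) / (1010/50)
      = 14.076 / 20.2 = 0.6968 = 69.68%

F_rel = 69.7%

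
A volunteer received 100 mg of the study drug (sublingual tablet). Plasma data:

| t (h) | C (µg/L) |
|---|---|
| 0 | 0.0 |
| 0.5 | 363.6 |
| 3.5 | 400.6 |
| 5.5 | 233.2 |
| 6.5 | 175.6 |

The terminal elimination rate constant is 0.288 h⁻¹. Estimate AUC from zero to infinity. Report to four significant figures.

AUC = 2685 µg/L·h

Trapezoidal AUC_0→6.5:
  [0→0.5]: (0.0+363.6)/2 × 0.5 = 90.9
  [0.5→3.5]: (363.6+400.6)/2 × 3 = 1146.3
  [3.5→5.5]: (400.6+233.2)/2 × 2 = 633.8
  [5.5→6.5]: (233.2+175.6)/2 × 1 = 204.4
  Sum = 2075.4 µg/L·h
Extrapolated tail: C_last / k_e = 175.6 / 0.288 = 609.722
AUC_0→∞ = 2075.4 + 609.722 = 2685.122 µg/L·h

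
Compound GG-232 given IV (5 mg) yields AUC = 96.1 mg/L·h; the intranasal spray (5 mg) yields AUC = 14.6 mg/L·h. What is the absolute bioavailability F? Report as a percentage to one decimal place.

F = 15.2%

F = (AUC_ev / D_ev) / (AUC_iv / D_iv)
  = (14.6/5) / (96.1/5)
  = 2.92 / 19.22 = 0.1519
  = 15.19%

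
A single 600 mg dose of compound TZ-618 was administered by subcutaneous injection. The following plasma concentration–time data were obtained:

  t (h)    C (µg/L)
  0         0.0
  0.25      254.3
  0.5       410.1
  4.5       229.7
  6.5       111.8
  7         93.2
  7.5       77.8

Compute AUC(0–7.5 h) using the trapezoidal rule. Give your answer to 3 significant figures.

AUC = 1830 µg/L·h

Trapezoidal AUC_0→7.5:
  [0→0.25]: (0.0+254.3)/2 × 0.25 = 31.7875
  [0.25→0.5]: (254.3+410.1)/2 × 0.25 = 83.05
  [0.5→4.5]: (410.1+229.7)/2 × 4 = 1279.6
  [4.5→6.5]: (229.7+111.8)/2 × 2 = 341.5
  [6.5→7]: (111.8+93.2)/2 × 0.5 = 51.25
  [7→7.5]: (93.2+77.8)/2 × 0.5 = 42.75
  Sum = 1829.9375 µg/L·h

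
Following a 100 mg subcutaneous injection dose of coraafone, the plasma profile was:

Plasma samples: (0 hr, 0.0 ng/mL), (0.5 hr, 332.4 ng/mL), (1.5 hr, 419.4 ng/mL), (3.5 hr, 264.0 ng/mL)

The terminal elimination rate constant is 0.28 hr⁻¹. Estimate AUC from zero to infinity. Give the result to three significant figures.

Trapezoidal AUC_0→3.5:
  [0→0.5]: (0.0+332.4)/2 × 0.5 = 83.1
  [0.5→1.5]: (332.4+419.4)/2 × 1 = 375.9
  [1.5→3.5]: (419.4+264.0)/2 × 2 = 683.4
  Sum = 1142.4 ng/mL·hr
Extrapolated tail: C_last / k_e = 264.0 / 0.28 = 942.857
AUC_0→∞ = 1142.4 + 942.857 = 2085.257 ng/mL·hr

AUC = 2090 ng/mL·hr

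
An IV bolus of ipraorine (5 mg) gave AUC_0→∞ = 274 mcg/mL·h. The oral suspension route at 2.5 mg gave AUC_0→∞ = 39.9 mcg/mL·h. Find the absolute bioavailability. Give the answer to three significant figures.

F = 0.291

F = (AUC_ev / D_ev) / (AUC_iv / D_iv)
  = (39.9/2.5) / (274/5)
  = 15.96 / 54.8 = 0.2912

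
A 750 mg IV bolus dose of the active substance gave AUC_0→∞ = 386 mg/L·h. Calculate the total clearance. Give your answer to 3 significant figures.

CL = Dose_iv / AUC_0→∞
   = 750 / 386 = 1.94301 L/h

CL = 1.94 L/h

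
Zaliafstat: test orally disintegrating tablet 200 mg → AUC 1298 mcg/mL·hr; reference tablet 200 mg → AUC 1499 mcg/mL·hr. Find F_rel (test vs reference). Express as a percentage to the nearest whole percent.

F_rel = (AUC_test/D_test) / (AUC_ref/D_ref)
      = (1298/200) / (1499/200)
      = 6.49 / 7.495 = 0.8659 = 86.59%

F_rel = 87%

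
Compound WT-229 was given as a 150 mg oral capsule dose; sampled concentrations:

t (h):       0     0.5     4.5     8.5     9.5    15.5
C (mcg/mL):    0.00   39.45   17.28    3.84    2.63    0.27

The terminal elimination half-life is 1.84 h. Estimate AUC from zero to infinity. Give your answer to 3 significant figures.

Trapezoidal AUC_0→15.5:
  [0→0.5]: (0.00+39.45)/2 × 0.5 = 9.8625
  [0.5→4.5]: (39.45+17.28)/2 × 4 = 113.46
  [4.5→8.5]: (17.28+3.84)/2 × 4 = 42.24
  [8.5→9.5]: (3.84+2.63)/2 × 1 = 3.235
  [9.5→15.5]: (2.63+0.27)/2 × 6 = 8.7
  Sum = 177.4975 mcg/mL·h
k_e = ln2 / t½ = 0.693147 / 1.84 = 0.3767 h^-1
Extrapolated tail: C_last / k_e = 0.27 / 0.3767 = 0.717
AUC_0→∞ = 177.4975 + 0.717 = 178.2145 mcg/mL·h

AUC = 178 mcg/mL·h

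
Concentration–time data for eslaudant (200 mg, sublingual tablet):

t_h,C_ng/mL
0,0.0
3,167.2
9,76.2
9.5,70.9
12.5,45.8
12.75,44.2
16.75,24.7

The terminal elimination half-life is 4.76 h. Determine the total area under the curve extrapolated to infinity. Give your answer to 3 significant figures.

Trapezoidal AUC_0→16.75:
  [0→3]: (0.0+167.2)/2 × 3 = 250.8
  [3→9]: (167.2+76.2)/2 × 6 = 730.2
  [9→9.5]: (76.2+70.9)/2 × 0.5 = 36.775
  [9.5→12.5]: (70.9+45.8)/2 × 3 = 175.05
  [12.5→12.75]: (45.8+44.2)/2 × 0.25 = 11.25
  [12.75→16.75]: (44.2+24.7)/2 × 4 = 137.8
  Sum = 1341.875 ng/mL·h
k_e = ln2 / t½ = 0.693147 / 4.76 = 0.1456 h^-1
Extrapolated tail: C_last / k_e = 24.7 / 0.1456 = 169.643
AUC_0→∞ = 1341.875 + 169.643 = 1511.518 ng/mL·h

AUC = 1510 ng/mL·h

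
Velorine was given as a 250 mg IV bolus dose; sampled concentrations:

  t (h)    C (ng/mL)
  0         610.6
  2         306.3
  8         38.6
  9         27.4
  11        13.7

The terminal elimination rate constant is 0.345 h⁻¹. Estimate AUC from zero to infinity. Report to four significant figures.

AUC = 2065 ng/mL·h

Trapezoidal AUC_0→11:
  [0→2]: (610.6+306.3)/2 × 2 = 916.9
  [2→8]: (306.3+38.6)/2 × 6 = 1034.7
  [8→9]: (38.6+27.4)/2 × 1 = 33.0
  [9→11]: (27.4+13.7)/2 × 2 = 41.1
  Sum = 2025.7 ng/mL·h
Extrapolated tail: C_last / k_e = 13.7 / 0.345 = 39.710
AUC_0→∞ = 2025.7 + 39.710 = 2065.41 ng/mL·h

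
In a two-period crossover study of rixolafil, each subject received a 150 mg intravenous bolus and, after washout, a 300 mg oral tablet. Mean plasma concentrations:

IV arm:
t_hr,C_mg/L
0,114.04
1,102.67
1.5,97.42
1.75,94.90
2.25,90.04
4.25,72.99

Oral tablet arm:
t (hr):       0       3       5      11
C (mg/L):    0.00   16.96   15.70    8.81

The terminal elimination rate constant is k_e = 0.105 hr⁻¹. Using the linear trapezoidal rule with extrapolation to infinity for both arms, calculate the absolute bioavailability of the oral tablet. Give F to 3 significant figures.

Trapezoidal AUC_0→4.25 (IV):
  [0→1]: (114.04+102.67)/2 × 1 = 108.355
  [1→1.5]: (102.67+97.42)/2 × 0.5 = 50.0225
  [1.5→1.75]: (97.42+94.90)/2 × 0.25 = 24.04
  [1.75→2.25]: (94.90+90.04)/2 × 0.5 = 46.235
  [2.25→4.25]: (90.04+72.99)/2 × 2 = 163.03
  Sum = 391.6825 mg/L·hr
IV tail: 72.99/0.105 = 695.143; AUC_iv,0→∞ = 391.6825 + 695.143 = 1086.8255 mg/L·hr
Trapezoidal AUC_0→11 (oral tablet):
  [0→3]: (0.00+16.96)/2 × 3 = 25.44
  [3→5]: (16.96+15.70)/2 × 2 = 32.66
  [5→11]: (15.70+8.81)/2 × 6 = 73.53
  Sum = 131.63 mg/L·hr
oral tablet tail: 8.81/0.105 = 83.905; AUC_ev,0→∞ = 131.63 + 83.905 = 215.535 mg/L·hr
F = (AUC_ev/D_ev)/(AUC_iv/D_iv) = (215.535/300)/(1086.8255/150) = 0.71845/7.2455 = 0.0992

F = 0.0992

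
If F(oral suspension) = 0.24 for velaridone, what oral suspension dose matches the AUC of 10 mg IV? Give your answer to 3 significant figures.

For equal systemic exposure: F × D_ev = D_iv
D_ev = D_iv / F = 10 / 0.24 = 41.6667 mg

D_oral = 41.7 mg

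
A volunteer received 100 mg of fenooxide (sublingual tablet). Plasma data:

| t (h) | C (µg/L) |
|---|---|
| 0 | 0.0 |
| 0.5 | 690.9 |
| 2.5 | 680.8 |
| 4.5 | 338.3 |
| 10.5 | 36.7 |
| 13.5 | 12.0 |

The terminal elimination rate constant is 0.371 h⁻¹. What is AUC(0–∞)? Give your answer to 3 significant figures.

Trapezoidal AUC_0→13.5:
  [0→0.5]: (0.0+690.9)/2 × 0.5 = 172.725
  [0.5→2.5]: (690.9+680.8)/2 × 2 = 1371.7
  [2.5→4.5]: (680.8+338.3)/2 × 2 = 1019.1
  [4.5→10.5]: (338.3+36.7)/2 × 6 = 1125.0
  [10.5→13.5]: (36.7+12.0)/2 × 3 = 73.05
  Sum = 3761.575 µg/L·h
Extrapolated tail: C_last / k_e = 12.0 / 0.371 = 32.345
AUC_0→∞ = 3761.575 + 32.345 = 3793.92 µg/L·h

AUC = 3790 µg/L·h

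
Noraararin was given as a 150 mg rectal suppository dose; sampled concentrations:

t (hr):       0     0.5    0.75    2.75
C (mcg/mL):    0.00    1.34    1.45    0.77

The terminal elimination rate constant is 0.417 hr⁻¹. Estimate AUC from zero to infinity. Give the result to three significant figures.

Trapezoidal AUC_0→2.75:
  [0→0.5]: (0.00+1.34)/2 × 0.5 = 0.335
  [0.5→0.75]: (1.34+1.45)/2 × 0.25 = 0.34875
  [0.75→2.75]: (1.45+0.77)/2 × 2 = 2.22
  Sum = 2.90375 mcg/mL·hr
Extrapolated tail: C_last / k_e = 0.77 / 0.417 = 1.847
AUC_0→∞ = 2.90375 + 1.847 = 4.75075 mcg/mL·hr

AUC = 4.75 mcg/mL·hr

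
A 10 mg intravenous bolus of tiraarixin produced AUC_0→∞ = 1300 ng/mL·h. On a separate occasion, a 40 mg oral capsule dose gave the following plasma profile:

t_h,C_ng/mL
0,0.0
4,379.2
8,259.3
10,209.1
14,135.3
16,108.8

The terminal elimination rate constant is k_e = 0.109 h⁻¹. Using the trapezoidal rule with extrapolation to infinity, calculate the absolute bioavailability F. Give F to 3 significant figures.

Trapezoidal AUC_0→16 (oral capsule):
  [0→4]: (0.0+379.2)/2 × 4 = 758.4
  [4→8]: (379.2+259.3)/2 × 4 = 1277.0
  [8→10]: (259.3+209.1)/2 × 2 = 468.4
  [10→14]: (209.1+135.3)/2 × 4 = 688.8
  [14→16]: (135.3+108.8)/2 × 2 = 244.1
  Sum = 3436.7 ng/mL·h
Tail: C_last/k_e = 108.8/0.109 = 998.165
AUC_0→∞ (oral capsule) = 3436.7 + 998.165 = 4434.865 ng/mL·h
F = (AUC_ev/D_ev)/(AUC_iv/D_iv) = (4434.865/40)/(1300/10) = 110.872/130 = 0.8529

F = 0.853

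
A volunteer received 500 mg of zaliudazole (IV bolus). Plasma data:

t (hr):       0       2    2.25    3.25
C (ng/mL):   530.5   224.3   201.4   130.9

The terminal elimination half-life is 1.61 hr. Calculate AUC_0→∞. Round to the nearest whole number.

Trapezoidal AUC_0→3.25:
  [0→2]: (530.5+224.3)/2 × 2 = 754.8
  [2→2.25]: (224.3+201.4)/2 × 0.25 = 53.2125
  [2.25→3.25]: (201.4+130.9)/2 × 1 = 166.15
  Sum = 974.1625 ng/mL·hr
k_e = ln2 / t½ = 0.693147 / 1.61 = 0.4305 hr^-1
Extrapolated tail: C_last / k_e = 130.9 / 0.4305 = 304.065
AUC_0→∞ = 974.1625 + 304.065 = 1278.2275 ng/mL·hr

AUC = 1278 ng/mL·hr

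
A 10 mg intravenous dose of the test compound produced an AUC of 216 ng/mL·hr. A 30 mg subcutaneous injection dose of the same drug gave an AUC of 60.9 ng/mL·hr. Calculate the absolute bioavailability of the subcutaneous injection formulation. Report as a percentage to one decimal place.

F = (AUC_ev / D_ev) / (AUC_iv / D_iv)
  = (60.9/30) / (216/10)
  = 2.03 / 21.6 = 0.0940
  = 9.40%

F = 9.4%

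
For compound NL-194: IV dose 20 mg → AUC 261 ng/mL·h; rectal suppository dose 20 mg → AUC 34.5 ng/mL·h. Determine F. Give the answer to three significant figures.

F = (AUC_ev / D_ev) / (AUC_iv / D_iv)
  = (34.5/20) / (261/20)
  = 1.725 / 13.05 = 0.1322

F = 0.132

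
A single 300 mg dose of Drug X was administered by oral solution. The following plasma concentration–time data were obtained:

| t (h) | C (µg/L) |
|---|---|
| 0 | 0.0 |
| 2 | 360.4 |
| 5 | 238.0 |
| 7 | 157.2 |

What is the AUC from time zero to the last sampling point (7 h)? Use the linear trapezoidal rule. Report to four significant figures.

Trapezoidal AUC_0→7:
  [0→2]: (0.0+360.4)/2 × 2 = 360.4
  [2→5]: (360.4+238.0)/2 × 3 = 897.6
  [5→7]: (238.0+157.2)/2 × 2 = 395.2
  Sum = 1653.2 µg/L·h

AUC = 1653 µg/L·h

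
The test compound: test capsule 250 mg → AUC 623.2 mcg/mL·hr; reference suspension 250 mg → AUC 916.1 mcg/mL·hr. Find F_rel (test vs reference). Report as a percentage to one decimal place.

F_rel = 68.0%

F_rel = (AUC_test/D_test) / (AUC_ref/D_ref)
      = (623.2/250) / (916.1/250)
      = 2.4928 / 3.6644 = 0.6803 = 68.03%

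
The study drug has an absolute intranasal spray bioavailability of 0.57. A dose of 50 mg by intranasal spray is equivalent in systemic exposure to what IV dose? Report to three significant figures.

D_iv = 28.5 mg

Systemic exposure from an extravascular dose = F × D_ev, so the equivalent IV dose is F × D_ev.
D_iv = F × D_ev = 0.57 × 50 = 28.5 mg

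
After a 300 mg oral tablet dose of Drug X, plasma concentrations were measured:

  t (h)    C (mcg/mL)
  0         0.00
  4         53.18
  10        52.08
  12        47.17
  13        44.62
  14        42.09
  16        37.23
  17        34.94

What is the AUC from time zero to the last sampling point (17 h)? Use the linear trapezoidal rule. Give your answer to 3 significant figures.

Trapezoidal AUC_0→17:
  [0→4]: (0.00+53.18)/2 × 4 = 106.36
  [4→10]: (53.18+52.08)/2 × 6 = 315.78
  [10→12]: (52.08+47.17)/2 × 2 = 99.25
  [12→13]: (47.17+44.62)/2 × 1 = 45.895
  [13→14]: (44.62+42.09)/2 × 1 = 43.355
  [14→16]: (42.09+37.23)/2 × 2 = 79.32
  [16→17]: (37.23+34.94)/2 × 1 = 36.085
  Sum = 726.045 mcg/mL·h

AUC = 726 mcg/mL·h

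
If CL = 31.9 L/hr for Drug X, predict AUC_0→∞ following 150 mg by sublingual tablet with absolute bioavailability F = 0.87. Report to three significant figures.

AUC_0→∞ = F × Dose / CL
        = 0.87 × 150 / 31.9 = 4.09091 mg/L·hr

AUC = 4.09 mg/L·hr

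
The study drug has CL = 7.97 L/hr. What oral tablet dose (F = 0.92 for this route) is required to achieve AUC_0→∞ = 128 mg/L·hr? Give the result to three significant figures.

Dose = CL × AUC_0→∞ / F
     = 7.97 × 128 / 0.92 = 1108.87 mg

Dose = 1110 mg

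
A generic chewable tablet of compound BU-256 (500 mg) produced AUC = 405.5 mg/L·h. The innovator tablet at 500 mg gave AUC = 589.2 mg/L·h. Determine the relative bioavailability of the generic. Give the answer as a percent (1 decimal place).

F_rel = (AUC_test/D_test) / (AUC_ref/D_ref)
      = (405.5/500) / (589.2/500)
      = 0.811 / 1.1784 = 0.6882 = 68.82%

F_rel = 68.8%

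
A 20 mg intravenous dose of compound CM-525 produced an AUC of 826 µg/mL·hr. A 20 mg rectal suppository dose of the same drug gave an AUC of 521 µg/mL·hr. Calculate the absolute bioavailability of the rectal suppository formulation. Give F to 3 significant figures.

F = 0.631

F = (AUC_ev / D_ev) / (AUC_iv / D_iv)
  = (521/20) / (826/20)
  = 26.05 / 41.3 = 0.6308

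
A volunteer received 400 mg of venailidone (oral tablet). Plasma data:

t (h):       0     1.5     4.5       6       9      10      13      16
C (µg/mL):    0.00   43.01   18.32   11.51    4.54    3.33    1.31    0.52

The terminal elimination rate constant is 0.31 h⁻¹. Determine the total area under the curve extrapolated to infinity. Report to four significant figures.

AUC = 186.0 µg/mL·h

Trapezoidal AUC_0→16:
  [0→1.5]: (0.00+43.01)/2 × 1.5 = 32.2575
  [1.5→4.5]: (43.01+18.32)/2 × 3 = 91.995
  [4.5→6]: (18.32+11.51)/2 × 1.5 = 22.3725
  [6→9]: (11.51+4.54)/2 × 3 = 24.075
  [9→10]: (4.54+3.33)/2 × 1 = 3.935
  [10→13]: (3.33+1.31)/2 × 3 = 6.96
  [13→16]: (1.31+0.52)/2 × 3 = 2.745
  Sum = 184.34 µg/mL·h
Extrapolated tail: C_last / k_e = 0.52 / 0.31 = 1.677
AUC_0→∞ = 184.34 + 1.677 = 186.017 µg/mL·h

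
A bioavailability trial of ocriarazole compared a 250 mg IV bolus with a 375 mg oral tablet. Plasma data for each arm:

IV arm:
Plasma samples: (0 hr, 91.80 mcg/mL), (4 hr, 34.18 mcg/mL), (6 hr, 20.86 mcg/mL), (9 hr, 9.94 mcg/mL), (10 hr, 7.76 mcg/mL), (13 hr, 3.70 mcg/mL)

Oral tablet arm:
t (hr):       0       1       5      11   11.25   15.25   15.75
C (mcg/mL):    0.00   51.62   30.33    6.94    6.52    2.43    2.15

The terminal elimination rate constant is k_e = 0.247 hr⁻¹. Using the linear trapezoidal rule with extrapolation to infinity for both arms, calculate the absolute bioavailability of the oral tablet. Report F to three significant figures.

F = 0.560

Trapezoidal AUC_0→13 (IV):
  [0→4]: (91.80+34.18)/2 × 4 = 251.96
  [4→6]: (34.18+20.86)/2 × 2 = 55.04
  [6→9]: (20.86+9.94)/2 × 3 = 46.2
  [9→10]: (9.94+7.76)/2 × 1 = 8.85
  [10→13]: (7.76+3.70)/2 × 3 = 17.19
  Sum = 379.24 mcg/mL·hr
IV tail: 3.70/0.247 = 14.980; AUC_iv,0→∞ = 379.24 + 14.980 = 394.22 mcg/mL·hr
Trapezoidal AUC_0→15.75 (oral tablet):
  [0→1]: (0.00+51.62)/2 × 1 = 25.81
  [1→5]: (51.62+30.33)/2 × 4 = 163.9
  [5→11]: (30.33+6.94)/2 × 6 = 111.81
  [11→11.25]: (6.94+6.52)/2 × 0.25 = 1.6825
  [11.25→15.25]: (6.52+2.43)/2 × 4 = 17.9
  [15.25→15.75]: (2.43+2.15)/2 × 0.5 = 1.145
  Sum = 322.2475 mcg/mL·hr
oral tablet tail: 2.15/0.247 = 8.704; AUC_ev,0→∞ = 322.2475 + 8.704 = 330.9515 mcg/mL·hr
F = (AUC_ev/D_ev)/(AUC_iv/D_iv) = (330.9515/375)/(394.22/250) = 0.882537/1.57688 = 0.5597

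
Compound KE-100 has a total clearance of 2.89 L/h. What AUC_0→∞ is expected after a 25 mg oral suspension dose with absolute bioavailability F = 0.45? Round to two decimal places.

AUC = 3.89 mg/L·h

AUC_0→∞ = F × Dose / CL
        = 0.45 × 25 / 2.89 = 3.89273 mg/L·h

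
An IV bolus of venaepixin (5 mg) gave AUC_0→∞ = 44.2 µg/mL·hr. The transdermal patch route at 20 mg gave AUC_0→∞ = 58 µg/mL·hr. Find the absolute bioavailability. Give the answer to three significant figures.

F = 0.328

F = (AUC_ev / D_ev) / (AUC_iv / D_iv)
  = (58/20) / (44.2/5)
  = 2.9 / 8.84 = 0.3281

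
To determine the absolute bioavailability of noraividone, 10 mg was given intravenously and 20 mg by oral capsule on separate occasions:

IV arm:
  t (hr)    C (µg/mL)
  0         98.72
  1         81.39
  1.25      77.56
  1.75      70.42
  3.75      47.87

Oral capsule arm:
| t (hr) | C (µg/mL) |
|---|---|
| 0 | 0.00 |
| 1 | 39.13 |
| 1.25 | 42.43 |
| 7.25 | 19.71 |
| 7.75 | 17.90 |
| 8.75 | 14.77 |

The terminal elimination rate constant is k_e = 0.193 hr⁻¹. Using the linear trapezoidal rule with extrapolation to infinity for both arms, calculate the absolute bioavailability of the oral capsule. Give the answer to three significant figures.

Trapezoidal AUC_0→3.75 (IV):
  [0→1]: (98.72+81.39)/2 × 1 = 90.055
  [1→1.25]: (81.39+77.56)/2 × 0.25 = 19.86875
  [1.25→1.75]: (77.56+70.42)/2 × 0.5 = 36.995
  [1.75→3.75]: (70.42+47.87)/2 × 2 = 118.29
  Sum = 265.20875 µg/mL·hr
IV tail: 47.87/0.193 = 248.031; AUC_iv,0→∞ = 265.20875 + 248.031 = 513.23975 µg/mL·hr
Trapezoidal AUC_0→8.75 (oral capsule):
  [0→1]: (0.00+39.13)/2 × 1 = 19.565
  [1→1.25]: (39.13+42.43)/2 × 0.25 = 10.195
  [1.25→7.25]: (42.43+19.71)/2 × 6 = 186.42
  [7.25→7.75]: (19.71+17.90)/2 × 0.5 = 9.4025
  [7.75→8.75]: (17.90+14.77)/2 × 1 = 16.335
  Sum = 241.9175 µg/mL·hr
oral capsule tail: 14.77/0.193 = 76.528; AUC_ev,0→∞ = 241.9175 + 76.528 = 318.4455 µg/mL·hr
F = (AUC_ev/D_ev)/(AUC_iv/D_iv) = (318.4455/20)/(513.23975/10) = 15.922275/51.323975 = 0.3102

F = 0.310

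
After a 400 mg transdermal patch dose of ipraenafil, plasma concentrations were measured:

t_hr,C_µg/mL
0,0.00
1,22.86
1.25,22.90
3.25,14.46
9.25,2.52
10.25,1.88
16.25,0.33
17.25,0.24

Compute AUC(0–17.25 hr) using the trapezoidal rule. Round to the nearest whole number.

AUC = 115 µg/mL·hr

Trapezoidal AUC_0→17.25:
  [0→1]: (0.00+22.86)/2 × 1 = 11.43
  [1→1.25]: (22.86+22.90)/2 × 0.25 = 5.72
  [1.25→3.25]: (22.90+14.46)/2 × 2 = 37.36
  [3.25→9.25]: (14.46+2.52)/2 × 6 = 50.94
  [9.25→10.25]: (2.52+1.88)/2 × 1 = 2.2
  [10.25→16.25]: (1.88+0.33)/2 × 6 = 6.63
  [16.25→17.25]: (0.33+0.24)/2 × 1 = 0.285
  Sum = 114.565 µg/mL·hr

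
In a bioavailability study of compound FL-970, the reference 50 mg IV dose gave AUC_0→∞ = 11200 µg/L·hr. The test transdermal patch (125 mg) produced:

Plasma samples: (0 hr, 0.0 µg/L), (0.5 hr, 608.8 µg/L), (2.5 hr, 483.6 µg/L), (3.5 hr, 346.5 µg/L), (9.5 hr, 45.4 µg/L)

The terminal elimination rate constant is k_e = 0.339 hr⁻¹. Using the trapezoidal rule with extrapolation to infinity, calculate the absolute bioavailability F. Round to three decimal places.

F = 0.106

Trapezoidal AUC_0→9.5 (transdermal patch):
  [0→0.5]: (0.0+608.8)/2 × 0.5 = 152.2
  [0.5→2.5]: (608.8+483.6)/2 × 2 = 1092.4
  [2.5→3.5]: (483.6+346.5)/2 × 1 = 415.05
  [3.5→9.5]: (346.5+45.4)/2 × 6 = 1175.7
  Sum = 2835.35 µg/L·hr
Tail: C_last/k_e = 45.4/0.339 = 133.923
AUC_0→∞ (transdermal patch) = 2835.35 + 133.923 = 2969.273 µg/L·hr
F = (AUC_ev/D_ev)/(AUC_iv/D_iv) = (2969.273/125)/(11200/50) = 23.754184/224 = 0.1060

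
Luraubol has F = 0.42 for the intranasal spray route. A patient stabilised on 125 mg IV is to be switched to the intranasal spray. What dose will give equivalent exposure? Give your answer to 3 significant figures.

D_intranasal = 298 mg

For equal systemic exposure: F × D_ev = D_iv
D_ev = D_iv / F = 125 / 0.42 = 297.619 mg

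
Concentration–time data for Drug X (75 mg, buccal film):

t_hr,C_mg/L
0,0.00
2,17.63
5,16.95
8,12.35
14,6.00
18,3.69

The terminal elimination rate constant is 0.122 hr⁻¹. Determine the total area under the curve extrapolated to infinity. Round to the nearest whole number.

AUC = 218 mg/L·hr

Trapezoidal AUC_0→18:
  [0→2]: (0.00+17.63)/2 × 2 = 17.63
  [2→5]: (17.63+16.95)/2 × 3 = 51.87
  [5→8]: (16.95+12.35)/2 × 3 = 43.95
  [8→14]: (12.35+6.00)/2 × 6 = 55.05
  [14→18]: (6.00+3.69)/2 × 4 = 19.38
  Sum = 187.88 mg/L·hr
Extrapolated tail: C_last / k_e = 3.69 / 0.122 = 30.246
AUC_0→∞ = 187.88 + 30.246 = 218.126 mg/L·hr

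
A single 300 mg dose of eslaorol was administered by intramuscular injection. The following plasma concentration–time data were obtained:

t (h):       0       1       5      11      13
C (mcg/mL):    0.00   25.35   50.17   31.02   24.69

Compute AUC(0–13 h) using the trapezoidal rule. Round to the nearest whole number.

Trapezoidal AUC_0→13:
  [0→1]: (0.00+25.35)/2 × 1 = 12.675
  [1→5]: (25.35+50.17)/2 × 4 = 151.04
  [5→11]: (50.17+31.02)/2 × 6 = 243.57
  [11→13]: (31.02+24.69)/2 × 2 = 55.71
  Sum = 462.995 mcg/mL·h

AUC = 463 mcg/mL·h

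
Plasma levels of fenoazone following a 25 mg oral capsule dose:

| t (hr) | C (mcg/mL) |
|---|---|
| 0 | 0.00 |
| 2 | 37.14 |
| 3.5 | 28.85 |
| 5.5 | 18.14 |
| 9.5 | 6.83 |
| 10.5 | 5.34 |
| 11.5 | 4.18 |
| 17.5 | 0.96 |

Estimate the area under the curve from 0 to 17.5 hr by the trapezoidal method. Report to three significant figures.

Trapezoidal AUC_0→17.5:
  [0→2]: (0.00+37.14)/2 × 2 = 37.14
  [2→3.5]: (37.14+28.85)/2 × 1.5 = 49.4925
  [3.5→5.5]: (28.85+18.14)/2 × 2 = 46.99
  [5.5→9.5]: (18.14+6.83)/2 × 4 = 49.94
  [9.5→10.5]: (6.83+5.34)/2 × 1 = 6.085
  [10.5→11.5]: (5.34+4.18)/2 × 1 = 4.76
  [11.5→17.5]: (4.18+0.96)/2 × 6 = 15.42
  Sum = 209.8275 mcg/mL·hr

AUC = 210 mcg/mL·hr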